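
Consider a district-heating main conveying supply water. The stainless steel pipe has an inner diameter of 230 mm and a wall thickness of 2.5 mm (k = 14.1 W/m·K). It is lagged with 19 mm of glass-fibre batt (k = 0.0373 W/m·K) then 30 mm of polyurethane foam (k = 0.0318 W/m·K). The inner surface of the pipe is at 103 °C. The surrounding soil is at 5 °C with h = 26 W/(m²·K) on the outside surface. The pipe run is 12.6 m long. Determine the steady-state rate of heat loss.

Q ≈ 739 W

Cylindrical conduction, so R = ln(r₂/r₁)/(2πkL) per layer, in series:
R_stainless steel pipe wall = ln(117.5/115)/(2π×14.1×12.6) = 1.927×10^-5 K/W
R_glass-fibre batt = ln(136.5/117.5)/(2π×0.0373×12.6) = 0.05076 K/W
R_polyurethane foam = ln(166.5/136.5)/(2π×0.0318×12.6) = 0.07891 K/W
R_outer film = 1/(h_o·2πr_oL) = 1/(26×2π×0.1665×12.6) = 0.002918 K/W
R_total = 0.1326 K/W
Q = ΔT/R_total = 98/0.1326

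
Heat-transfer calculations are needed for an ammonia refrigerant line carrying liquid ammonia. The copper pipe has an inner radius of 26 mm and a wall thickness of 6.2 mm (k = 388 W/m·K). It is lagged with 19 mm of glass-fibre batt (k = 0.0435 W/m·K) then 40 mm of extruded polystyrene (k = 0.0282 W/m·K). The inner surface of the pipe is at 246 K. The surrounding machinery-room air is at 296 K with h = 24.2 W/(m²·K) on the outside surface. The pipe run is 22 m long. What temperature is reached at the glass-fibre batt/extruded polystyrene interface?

T ≈ 263 K

For a radial system each layer contributes R = ln(r_out/r_in)/(2πkL); films add R = 1/(hA).
R_copper pipe wall = ln(32.2/26)/(2π×388×22) = 3.988×10^-6 K/W
R_glass-fibre batt = ln(51.2/32.2)/(2π×0.0435×22) = 0.07713 K/W
R_extruded polystyrene = ln(91.2/51.2)/(2π×0.0282×22) = 0.1481 K/W
R_outer film = 1/(h_o·2πr_oL) = 1/(24.2×2π×0.0912×22) = 0.003278 K/W
R_total = 0.2285 K/W
Q = ΔT/R_total = 50/0.2285
Q = 219 W
T_interface = T_inner + Q·ΣR(inner→interface) = 246 + 219×0.07713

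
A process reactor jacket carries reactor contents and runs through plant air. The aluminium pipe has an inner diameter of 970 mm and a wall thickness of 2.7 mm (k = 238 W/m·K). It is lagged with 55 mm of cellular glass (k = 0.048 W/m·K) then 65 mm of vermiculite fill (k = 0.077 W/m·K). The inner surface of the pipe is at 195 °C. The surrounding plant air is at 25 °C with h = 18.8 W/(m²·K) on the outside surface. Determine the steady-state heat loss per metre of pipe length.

Cylindrical conduction, so R = ln(r₂/r₁)/(2πkL) per layer, in series:
R_aluminium pipe wall = ln(487.7/485)/(2π×238×1) = 3.712×10^-6 K/W
R_cellular glass = ln(542.7/487.7)/(2π×0.048×1) = 0.3543 K/W
R_vermiculite fill = ln(607.7/542.7)/(2π×0.077×1) = 0.2338 K/W
R_outer film = 1/(h_o·2πr_oL) = 1/(18.8×2π×0.6077×1) = 0.01393 K/W
R_total = 0.6021 K/W
Q = ΔT/R_total = 170/0.6021

q′ ≈ 282 W/m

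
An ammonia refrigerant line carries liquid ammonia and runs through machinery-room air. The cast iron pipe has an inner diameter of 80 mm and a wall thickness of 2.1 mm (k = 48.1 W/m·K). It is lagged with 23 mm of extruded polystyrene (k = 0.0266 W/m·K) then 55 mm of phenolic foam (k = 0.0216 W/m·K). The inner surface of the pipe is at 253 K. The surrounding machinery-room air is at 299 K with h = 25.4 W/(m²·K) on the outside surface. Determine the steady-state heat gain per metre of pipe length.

Cylindrical conduction, so R = ln(r₂/r₁)/(2πkL) per layer, in series:
R_cast iron pipe wall = ln(42.1/40)/(2π×48.1×1) = 1.693×10^-4 K/W
R_extruded polystyrene = ln(65.1/42.1)/(2π×0.0266×1) = 2.608 K/W
R_phenolic foam = ln(120.1/65.1)/(2π×0.0216×1) = 4.512 K/W
R_outer film = 1/(h_o·2πr_oL) = 1/(25.4×2π×0.1201×1) = 0.05217 K/W
R_total = 7.173 K/W
Q = ΔT/R_total = 46/7.173

q′ ≈ 6.41 W/m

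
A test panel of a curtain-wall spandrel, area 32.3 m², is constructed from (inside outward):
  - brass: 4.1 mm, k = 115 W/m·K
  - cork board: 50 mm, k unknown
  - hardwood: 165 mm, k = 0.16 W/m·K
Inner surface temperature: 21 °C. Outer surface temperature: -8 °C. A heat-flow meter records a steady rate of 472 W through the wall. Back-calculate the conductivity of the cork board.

Series thermal resistances:
R_brass = L/(kA) = 0.0041/(115×32.3) = 1.104×10^-6 K/W
R_hardwood = L/(kA) = 0.165/(0.16×32.3) = 0.03193 K/W
Sum of known resistances R_other = 0.03193 K/W
Total R = ΔT/Q = 29/472 = 0.06144 K/W
R_cork board = R_total − R_other = 0.02951 K/W
k = L/(R·A) = 0.05/(0.02951×32.3)

k ≈ 0.0525 W/(m·K)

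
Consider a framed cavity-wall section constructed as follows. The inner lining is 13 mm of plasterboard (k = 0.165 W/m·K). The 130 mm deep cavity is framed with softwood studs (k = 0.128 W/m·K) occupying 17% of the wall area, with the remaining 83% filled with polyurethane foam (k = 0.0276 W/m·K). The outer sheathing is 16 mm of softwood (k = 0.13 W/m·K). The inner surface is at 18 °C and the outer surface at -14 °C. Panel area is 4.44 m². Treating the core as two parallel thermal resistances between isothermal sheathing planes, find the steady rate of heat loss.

Sheathing layers in series; stud and cavity paths in parallel between them.
R_inner = 0.013/(0.165×4.44) = 0.01775 K/W
R_stud  = 0.13/(0.128×0.17×4.44) = 1.346 K/W
R_cav   = 0.13/(0.0276×0.83×4.44) = 1.278 K/W
1/R_core = 1/R_stud + 1/R_cav → R_core = 0.6555 K/W
R_outer = 0.016/(0.13×4.44) = 0.02772 K/W
R_total = 0.701 K/W
Q = ΔT/R_total = 32/0.701

Q ≈ 45.7 W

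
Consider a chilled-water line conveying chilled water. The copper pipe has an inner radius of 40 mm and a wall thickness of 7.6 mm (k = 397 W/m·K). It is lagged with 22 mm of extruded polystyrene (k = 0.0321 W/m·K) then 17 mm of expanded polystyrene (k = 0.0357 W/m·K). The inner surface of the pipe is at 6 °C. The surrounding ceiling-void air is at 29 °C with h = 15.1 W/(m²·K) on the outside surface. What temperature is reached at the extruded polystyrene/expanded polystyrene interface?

For a radial system each layer contributes R = ln(r_out/r_in)/(2πkL); films add R = 1/(hA).
R_copper pipe wall = ln(47.6/40)/(2π×397×1) = 6.974×10^-5 K/W
R_extruded polystyrene = ln(69.6/47.6)/(2π×0.0321×1) = 1.884 K/W
R_expanded polystyrene = ln(86.6/69.6)/(2π×0.0357×1) = 0.9743 K/W
R_outer film = 1/(h_o·2πr_oL) = 1/(15.1×2π×0.0866×1) = 0.1217 K/W
R_total = 2.98 K/W
Q = ΔT/R_total = 23/2.98
Q = 7.72 W/m
T_interface = T_inner + Q·ΣR(inner→interface) = 6 + 7.72×1.884

T ≈ 20.5 °C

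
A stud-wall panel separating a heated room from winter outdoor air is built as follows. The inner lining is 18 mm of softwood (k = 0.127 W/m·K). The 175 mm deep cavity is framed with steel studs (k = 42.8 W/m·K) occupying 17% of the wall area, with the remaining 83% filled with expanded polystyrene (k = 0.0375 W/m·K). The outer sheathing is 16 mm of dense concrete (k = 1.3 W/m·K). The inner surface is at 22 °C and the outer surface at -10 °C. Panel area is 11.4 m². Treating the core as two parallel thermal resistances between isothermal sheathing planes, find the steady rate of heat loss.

Q ≈ 2050 W

Sheathing layers in series; stud and cavity paths in parallel between them.
R_inner = 0.018/(0.127×11.4) = 0.01243 K/W
R_stud  = 0.175/(42.8×0.17×11.4) = 0.00211 K/W
R_cav   = 0.175/(0.0375×0.83×11.4) = 0.4932 K/W
1/R_core = 1/R_stud + 1/R_cav → R_core = 0.002101 K/W
R_outer = 0.016/(1.3×11.4) = 0.00108 K/W
R_total = 0.01561 K/W
Q = ΔT/R_total = 32/0.01561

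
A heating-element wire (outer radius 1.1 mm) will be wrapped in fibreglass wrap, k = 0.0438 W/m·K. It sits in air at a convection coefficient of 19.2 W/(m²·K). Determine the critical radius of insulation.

r_cr ≈ 2.28 mm

For a cylinder r_cr = k/h = 0.0438/19.2
r_cr = 2.28 mm; since the bare radius (1.1 mm) is below r_cr, adding a thin layer of insulation will *increase* heat loss.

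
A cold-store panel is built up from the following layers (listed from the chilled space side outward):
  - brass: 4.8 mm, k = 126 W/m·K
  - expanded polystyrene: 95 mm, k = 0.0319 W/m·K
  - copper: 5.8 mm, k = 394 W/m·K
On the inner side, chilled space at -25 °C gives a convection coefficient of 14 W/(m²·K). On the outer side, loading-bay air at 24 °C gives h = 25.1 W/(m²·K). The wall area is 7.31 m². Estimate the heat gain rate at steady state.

Q ≈ 116 W

Thermal resistances in series:
R_inner film = 1/(h_i·A) = 1/(14×7.31) = 0.009771 K/W
R_brass = L/(kA) = 0.0048/(126×7.31) = 5.211×10^-6 K/W
R_expanded polystyrene = L/(kA) = 0.095/(0.0319×7.31) = 0.4074 K/W
R_copper = L/(kA) = 0.0058/(394×7.31) = 2.014×10^-6 K/W
R_outer film = 1/(h_o·A) = 1/(25.1×7.31) = 0.00545 K/W
R_total = 0.4226 K/W
Q = ΔT / R_total = 49 / 0.4226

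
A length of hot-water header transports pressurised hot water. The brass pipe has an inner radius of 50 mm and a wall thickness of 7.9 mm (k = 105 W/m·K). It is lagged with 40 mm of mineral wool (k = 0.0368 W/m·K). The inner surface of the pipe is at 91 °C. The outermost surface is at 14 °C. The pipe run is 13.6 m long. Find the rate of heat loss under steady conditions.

Q ≈ 461 W

Treating each annulus and film as a series resistance:
R_brass pipe wall = ln(57.9/50)/(2π×105×13.6) = 1.635×10^-5 K/W
R_mineral wool = ln(97.9/57.9)/(2π×0.0368×13.6) = 0.167 K/W
R_total = 0.167 K/W
Q = ΔT/R_total = 77/0.167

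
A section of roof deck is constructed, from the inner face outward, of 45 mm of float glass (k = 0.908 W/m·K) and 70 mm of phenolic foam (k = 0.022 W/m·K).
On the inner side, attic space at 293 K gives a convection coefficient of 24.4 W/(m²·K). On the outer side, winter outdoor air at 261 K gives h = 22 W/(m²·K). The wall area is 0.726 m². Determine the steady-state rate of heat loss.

Q ≈ 7 W

Series thermal resistances:
R_inner film = 1/(h_i·A) = 1/(24.4×0.726) = 0.05645 K/W
R_float glass = L/(kA) = 0.045/(0.908×0.726) = 0.06826 K/W
R_phenolic foam = L/(kA) = 0.07/(0.022×0.726) = 4.383 K/W
R_outer film = 1/(h_o·A) = 1/(22×0.726) = 0.06261 K/W
R_total = 4.57 K/W
Q = ΔT / R_total = 32 / 4.57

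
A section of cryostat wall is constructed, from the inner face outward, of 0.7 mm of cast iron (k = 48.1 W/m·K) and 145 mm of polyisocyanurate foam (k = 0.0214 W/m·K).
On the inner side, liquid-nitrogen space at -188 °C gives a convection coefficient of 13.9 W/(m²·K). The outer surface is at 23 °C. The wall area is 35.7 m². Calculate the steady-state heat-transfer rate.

Model the wall as resistances in series:
R_inner film = 1/(h_i·A) = 1/(13.9×35.7) = 0.002015 K/W
R_cast iron = L/(kA) = 0.0007/(48.1×35.7) = 4.076×10^-7 K/W
R_polyisocyanurate foam = L/(kA) = 0.145/(0.0214×35.7) = 0.1898 K/W
R_total = 0.1918 K/W
Q = ΔT / R_total = 211 / 0.1918

Q ≈ 1100 W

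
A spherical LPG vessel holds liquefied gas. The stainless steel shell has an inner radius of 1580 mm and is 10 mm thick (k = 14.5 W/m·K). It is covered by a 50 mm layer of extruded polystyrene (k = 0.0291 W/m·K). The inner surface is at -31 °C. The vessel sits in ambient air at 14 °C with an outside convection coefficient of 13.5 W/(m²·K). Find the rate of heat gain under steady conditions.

Each spherical layer contributes R = (1/r_i − 1/r_o)/(4πk):
R_stainless steel shell = (1/1.58 − 1/1.59)/(4π×14.5) = 2.185×10^-5 K/W
R_extruded polystyrene = (1/1.59 − 1/1.64)/(4π×0.0291) = 0.05244 K/W
R_outer film = 1/(h·4πr_o²) = 1/(13.5×4π×1.64²) = 0.002192 K/W
R_total = 0.05465 K/W
Q = ΔT/R_total = 45/0.05465

Q ≈ 823 W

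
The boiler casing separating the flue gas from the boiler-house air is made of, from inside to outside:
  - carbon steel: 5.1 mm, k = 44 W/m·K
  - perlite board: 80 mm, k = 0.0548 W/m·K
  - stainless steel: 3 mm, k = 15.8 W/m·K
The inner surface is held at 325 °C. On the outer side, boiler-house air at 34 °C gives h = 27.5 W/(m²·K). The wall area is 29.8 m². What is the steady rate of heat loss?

Q ≈ 5790 W

Thermal resistances in series:
R_carbon steel = L/(kA) = 0.0051/(44×29.8) = 3.89×10^-6 K/W
R_perlite board = L/(kA) = 0.08/(0.0548×29.8) = 0.04899 K/W
R_stainless steel = L/(kA) = 0.003/(15.8×29.8) = 6.372×10^-6 K/W
R_outer film = 1/(h_o·A) = 1/(27.5×29.8) = 0.00122 K/W
R_total = 0.05022 K/W
Q = ΔT / R_total = 291 / 0.05022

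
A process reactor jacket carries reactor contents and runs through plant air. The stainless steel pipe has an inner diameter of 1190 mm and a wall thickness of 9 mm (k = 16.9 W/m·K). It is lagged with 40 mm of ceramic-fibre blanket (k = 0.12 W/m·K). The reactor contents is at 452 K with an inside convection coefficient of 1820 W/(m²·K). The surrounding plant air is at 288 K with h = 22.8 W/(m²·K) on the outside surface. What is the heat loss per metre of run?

For a radial system each layer contributes R = ln(r_out/r_in)/(2πkL); films add R = 1/(hA).
R_inner film = 1/(h_i·2πr₁L) = 1/(1820×2π×0.595×1) = 1.47×10^-4 K/W
R_stainless steel pipe wall = ln(604/595)/(2π×16.9×1) = 1.414×10^-4 K/W
R_ceramic-fibre blanket = ln(644/604)/(2π×0.12×1) = 0.08505 K/W
R_outer film = 1/(h_o·2πr_oL) = 1/(22.8×2π×0.644×1) = 0.01084 K/W
R_total = 0.09618 K/W
Q = ΔT/R_total = 164/0.09618

q′ ≈ 1710 W/m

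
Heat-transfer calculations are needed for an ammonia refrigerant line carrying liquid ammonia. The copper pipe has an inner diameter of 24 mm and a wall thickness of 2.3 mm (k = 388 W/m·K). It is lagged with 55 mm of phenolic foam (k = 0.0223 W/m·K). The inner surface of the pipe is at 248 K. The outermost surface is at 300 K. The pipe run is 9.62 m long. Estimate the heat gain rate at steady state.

Per-layer cylindrical resistances, series-summed:
R_copper pipe wall = ln(14.3/12)/(2π×388×9.62) = 7.477×10^-6 K/W
R_phenolic foam = ln(69.3/14.3)/(2π×0.0223×9.62) = 1.171 K/W
R_total = 1.171 K/W
Q = ΔT/R_total = 52/1.171

Q ≈ 44.4 W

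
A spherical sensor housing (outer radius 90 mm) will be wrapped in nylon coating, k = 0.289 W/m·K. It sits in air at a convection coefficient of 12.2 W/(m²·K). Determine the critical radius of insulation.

For a sphere r_cr = 2k/h = 2×0.289/12.2
r_cr = 47.4 mm; since the bare radius (90 mm) is above r_cr, any added insulation will reduce heat loss.

r_cr ≈ 47.4 mm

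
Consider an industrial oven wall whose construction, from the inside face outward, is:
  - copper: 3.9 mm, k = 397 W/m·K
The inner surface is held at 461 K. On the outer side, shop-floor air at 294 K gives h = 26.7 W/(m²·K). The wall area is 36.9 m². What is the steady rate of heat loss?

Treating each layer as a thermal resistance in series:
R_copper = L/(kA) = 0.0039/(397×36.9) = 2.662×10^-7 K/W
R_outer film = 1/(h_o·A) = 1/(26.7×36.9) = 0.001015 K/W
R_total = 0.001015 K/W
Q = ΔT / R_total = 167 / 0.001015

Q ≈ 164000 W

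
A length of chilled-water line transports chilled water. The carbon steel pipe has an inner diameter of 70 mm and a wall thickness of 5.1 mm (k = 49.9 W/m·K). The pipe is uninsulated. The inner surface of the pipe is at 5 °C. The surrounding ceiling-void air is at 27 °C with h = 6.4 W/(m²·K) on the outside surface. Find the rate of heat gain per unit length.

Treating each annulus and film as a series resistance:
R_carbon steel pipe wall = ln(40.1/35)/(2π×49.9×1) = 4.339×10^-4 K/W
R_outer film = 1/(h_o·2πr_oL) = 1/(6.4×2π×0.0401×1) = 0.6201 K/W
R_total = 0.6206 K/W
Q = ΔT/R_total = 22/0.6206

q′ ≈ 35.5 W/m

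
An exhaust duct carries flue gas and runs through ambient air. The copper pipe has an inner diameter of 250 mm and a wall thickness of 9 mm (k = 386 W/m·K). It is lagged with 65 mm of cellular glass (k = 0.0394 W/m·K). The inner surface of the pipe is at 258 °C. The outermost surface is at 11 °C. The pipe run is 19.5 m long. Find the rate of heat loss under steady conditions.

Treating each annulus and film as a series resistance:
R_copper pipe wall = ln(134/125)/(2π×386×19.5) = 1.47×10^-6 K/W
R_cellular glass = ln(199/134)/(2π×0.0394×19.5) = 0.08192 K/W
R_total = 0.08192 K/W
Q = ΔT/R_total = 247/0.08192

Q ≈ 3020 W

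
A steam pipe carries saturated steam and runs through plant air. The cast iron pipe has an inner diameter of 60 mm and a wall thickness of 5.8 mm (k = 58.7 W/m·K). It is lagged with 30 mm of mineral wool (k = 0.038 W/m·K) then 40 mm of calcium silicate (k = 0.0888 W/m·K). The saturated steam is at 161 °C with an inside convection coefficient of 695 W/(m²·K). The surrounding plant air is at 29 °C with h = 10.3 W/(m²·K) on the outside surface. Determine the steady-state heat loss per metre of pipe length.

Cylindrical conduction, so R = ln(r₂/r₁)/(2πkL) per layer, in series:
R_inner film = 1/(h_i·2πr₁L) = 1/(695×2π×0.03×1) = 0.007633 K/W
R_cast iron pipe wall = ln(35.8/30)/(2π×58.7×1) = 4.792×10^-4 K/W
R_mineral wool = ln(65.8/35.8)/(2π×0.038×1) = 2.549 K/W
R_calcium silicate = ln(105.8/65.8)/(2π×0.0888×1) = 0.8512 K/W
R_outer film = 1/(h_o·2πr_oL) = 1/(10.3×2π×0.1058×1) = 0.146 K/W
R_total = 3.555 K/W
Q = ΔT/R_total = 132/3.555

q′ ≈ 37.1 W/m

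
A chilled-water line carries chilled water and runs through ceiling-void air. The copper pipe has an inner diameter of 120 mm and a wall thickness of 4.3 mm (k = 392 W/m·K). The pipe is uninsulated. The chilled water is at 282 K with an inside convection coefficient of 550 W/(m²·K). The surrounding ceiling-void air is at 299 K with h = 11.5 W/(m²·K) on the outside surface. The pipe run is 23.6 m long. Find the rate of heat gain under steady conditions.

Q ≈ 1820 W

Radial resistances (cylindrical: R_cond = ln(r_o/r_i)/(2πkL), R_conv = 1/(h·2πrL)):
R_inner film = 1/(h_i·2πr₁L) = 1/(550×2π×0.06×23.6) = 2.044×10^-4 K/W
R_copper pipe wall = ln(64.3/60)/(2π×392×23.6) = 1.191×10^-6 K/W
R_outer film = 1/(h_o·2πr_oL) = 1/(11.5×2π×0.0643×23.6) = 0.00912 K/W
R_total = 0.009326 K/W
Q = ΔT/R_total = 17/0.009326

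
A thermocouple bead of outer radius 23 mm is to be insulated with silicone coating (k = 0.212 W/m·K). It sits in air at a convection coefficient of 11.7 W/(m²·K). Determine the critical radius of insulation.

For a sphere r_cr = 2k/h = 2×0.212/11.7
r_cr = 36.2 mm; since the bare radius (23 mm) is below r_cr, adding a thin layer of insulation will *increase* heat loss.

r_cr ≈ 36.2 mm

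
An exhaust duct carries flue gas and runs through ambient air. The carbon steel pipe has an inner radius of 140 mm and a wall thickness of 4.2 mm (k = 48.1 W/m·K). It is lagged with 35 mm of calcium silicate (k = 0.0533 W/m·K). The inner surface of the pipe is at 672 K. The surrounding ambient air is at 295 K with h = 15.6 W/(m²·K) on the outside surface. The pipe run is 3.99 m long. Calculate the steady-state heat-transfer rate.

Q ≈ 2130 W

Treating each annulus and film as a series resistance:
R_carbon steel pipe wall = ln(144.2/140)/(2π×48.1×3.99) = 2.451×10^-5 K/W
R_calcium silicate = ln(179.2/144.2)/(2π×0.0533×3.99) = 0.1626 K/W
R_outer film = 1/(h_o·2πr_oL) = 1/(15.6×2π×0.1792×3.99) = 0.01427 K/W
R_total = 0.1769 K/W
Q = ΔT/R_total = 377/0.1769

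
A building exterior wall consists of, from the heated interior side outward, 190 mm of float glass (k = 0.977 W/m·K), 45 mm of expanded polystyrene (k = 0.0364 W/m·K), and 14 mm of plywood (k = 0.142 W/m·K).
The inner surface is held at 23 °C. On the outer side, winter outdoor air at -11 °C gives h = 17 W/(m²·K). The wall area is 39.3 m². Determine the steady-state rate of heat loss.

Series thermal resistances:
R_float glass = L/(kA) = 0.19/(0.977×39.3) = 0.004948 K/W
R_expanded polystyrene = L/(kA) = 0.045/(0.0364×39.3) = 0.03146 K/W
R_plywood = L/(kA) = 0.014/(0.142×39.3) = 0.002509 K/W
R_outer film = 1/(h_o·A) = 1/(17×39.3) = 0.001497 K/W
R_total = 0.04041 K/W
Q = ΔT / R_total = 34 / 0.04041

Q ≈ 841 W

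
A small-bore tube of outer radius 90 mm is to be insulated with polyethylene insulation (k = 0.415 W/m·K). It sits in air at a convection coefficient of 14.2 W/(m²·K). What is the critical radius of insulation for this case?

For a cylinder r_cr = k/h = 0.415/14.2
r_cr = 29.2 mm; since the bare radius (90 mm) is above r_cr, any added insulation will reduce heat loss.

r_cr ≈ 29.2 mm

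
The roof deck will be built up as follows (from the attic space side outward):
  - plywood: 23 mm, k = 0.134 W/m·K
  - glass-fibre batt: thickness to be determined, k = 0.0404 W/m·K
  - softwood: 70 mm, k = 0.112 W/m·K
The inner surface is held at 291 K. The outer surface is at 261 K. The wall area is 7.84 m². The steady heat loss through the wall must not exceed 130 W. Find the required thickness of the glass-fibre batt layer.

Series thermal resistances:
R_plywood = L/(kA) = 0.023/(0.134×7.84) = 0.02189 K/W
R_softwood = L/(kA) = 0.07/(0.112×7.84) = 0.07972 K/W
Sum of the known resistances R_other = 0.1016 K/W
Required total resistance R_tot = ΔT/Q_allow = 30/130 = 0.2308 K/W
R_glass-fibre batt = R_tot − R_other = 0.1292 K/W
L = R·k·A = 0.1292×0.0404×7.84

L ≈ 40.9 mm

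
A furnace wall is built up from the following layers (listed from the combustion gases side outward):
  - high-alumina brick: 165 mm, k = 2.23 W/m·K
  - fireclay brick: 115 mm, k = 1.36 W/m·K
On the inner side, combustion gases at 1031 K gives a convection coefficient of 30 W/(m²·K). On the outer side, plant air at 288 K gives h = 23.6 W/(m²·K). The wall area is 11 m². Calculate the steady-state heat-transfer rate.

Q ≈ 34900 W

Series thermal resistances:
R_inner film = 1/(h_i·A) = 1/(30×11) = 0.00303 K/W
R_high-alumina brick = L/(kA) = 0.165/(2.23×11) = 0.006726 K/W
R_fireclay brick = L/(kA) = 0.115/(1.36×11) = 0.007687 K/W
R_outer film = 1/(h_o·A) = 1/(23.6×11) = 0.003852 K/W
R_total = 0.0213 K/W
Q = ΔT / R_total = 743 / 0.0213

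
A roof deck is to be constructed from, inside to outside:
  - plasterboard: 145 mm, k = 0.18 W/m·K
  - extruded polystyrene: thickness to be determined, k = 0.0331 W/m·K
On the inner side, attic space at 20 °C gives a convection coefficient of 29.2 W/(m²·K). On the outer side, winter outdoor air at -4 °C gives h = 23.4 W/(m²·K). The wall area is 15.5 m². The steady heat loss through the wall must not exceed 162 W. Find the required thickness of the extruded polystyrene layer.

L ≈ 46.8 mm

Treating each layer as a thermal resistance in series:
R_inner film = 1/(h_i·A) = 1/(29.2×15.5) = 0.002209 K/W
R_plasterboard = L/(kA) = 0.145/(0.18×15.5) = 0.05197 K/W
R_outer film = 1/(h_o·A) = 1/(23.4×15.5) = 0.002757 K/W
Sum of the known resistances R_other = 0.05694 K/W
Required total resistance R_tot = ΔT/Q_allow = 24/162 = 0.1481 K/W
R_extruded polystyrene = R_tot − R_other = 0.09121 K/W
L = R·k·A = 0.09121×0.0331×15.5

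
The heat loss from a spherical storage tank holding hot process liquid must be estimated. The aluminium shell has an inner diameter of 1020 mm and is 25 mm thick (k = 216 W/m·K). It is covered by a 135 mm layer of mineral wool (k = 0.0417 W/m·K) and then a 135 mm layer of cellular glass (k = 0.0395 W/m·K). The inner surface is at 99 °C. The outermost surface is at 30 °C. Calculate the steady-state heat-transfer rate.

Q ≈ 56.4 W

Radial (spherical) resistances in series:
R_aluminium shell = (1/0.51 − 1/0.535)/(4π×216) = 3.376×10^-5 K/W
R_mineral wool = (1/0.535 − 1/0.67)/(4π×0.0417) = 0.7187 K/W
R_cellular glass = (1/0.67 − 1/0.805)/(4π×0.0395) = 0.5043 K/W
R_total = 1.223 K/W
Q = ΔT/R_total = 69/1.223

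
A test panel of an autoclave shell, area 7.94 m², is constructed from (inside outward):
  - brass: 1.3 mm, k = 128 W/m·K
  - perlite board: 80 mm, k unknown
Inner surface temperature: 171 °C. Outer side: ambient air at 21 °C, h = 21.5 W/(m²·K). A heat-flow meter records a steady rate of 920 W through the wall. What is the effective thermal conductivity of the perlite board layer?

Model the wall as resistances in series:
R_brass = L/(kA) = 0.0013/(128×7.94) = 1.279×10^-6 K/W
R_outer film = 1/(h_o·A) = 1/(21.5×7.94) = 0.005858 K/W
Sum of known resistances R_other = 0.005859 K/W
Total R = ΔT/Q = 150/920 = 0.163 K/W
R_perlite board = R_total − R_other = 0.1572 K/W
k = L/(R·A) = 0.08/(0.1572×7.94)

k ≈ 0.0641 W/(m·K)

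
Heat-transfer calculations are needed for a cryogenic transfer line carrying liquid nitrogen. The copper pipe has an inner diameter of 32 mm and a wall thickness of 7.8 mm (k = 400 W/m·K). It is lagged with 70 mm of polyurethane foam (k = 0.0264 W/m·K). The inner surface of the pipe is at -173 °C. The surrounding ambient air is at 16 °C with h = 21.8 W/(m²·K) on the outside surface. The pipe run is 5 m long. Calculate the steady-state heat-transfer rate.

Q ≈ 113 W

Radial resistances (cylindrical: R_cond = ln(r_o/r_i)/(2πkL), R_conv = 1/(h·2πrL)):
R_copper pipe wall = ln(23.8/16)/(2π×400×5) = 3.16×10^-5 K/W
R_polyurethane foam = ln(93.8/23.8)/(2π×0.0264×5) = 1.654 K/W
R_outer film = 1/(h_o·2πr_oL) = 1/(21.8×2π×0.0938×5) = 0.01557 K/W
R_total = 1.669 K/W
Q = ΔT/R_total = 189/1.669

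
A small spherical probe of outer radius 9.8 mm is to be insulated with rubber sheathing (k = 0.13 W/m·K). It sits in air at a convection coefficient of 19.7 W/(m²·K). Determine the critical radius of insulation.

For a sphere r_cr = 2k/h = 2×0.13/19.7
r_cr = 13.2 mm; since the bare radius (9.8 mm) is below r_cr, adding a thin layer of insulation will *increase* heat loss.

r_cr ≈ 13.2 mm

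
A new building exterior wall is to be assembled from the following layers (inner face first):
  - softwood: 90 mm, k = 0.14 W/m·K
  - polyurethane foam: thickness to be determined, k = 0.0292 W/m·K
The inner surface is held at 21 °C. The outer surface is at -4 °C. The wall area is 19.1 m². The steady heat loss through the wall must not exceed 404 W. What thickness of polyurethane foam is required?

L ≈ 15.7 mm

Model the wall as resistances in series:
R_softwood = L/(kA) = 0.09/(0.14×19.1) = 0.03366 K/W
Sum of the known resistances R_other = 0.03366 K/W
Required total resistance R_tot = ΔT/Q_allow = 25/404 = 0.06188 K/W
R_polyurethane foam = R_tot − R_other = 0.02822 K/W
L = R·k·A = 0.02822×0.0292×19.1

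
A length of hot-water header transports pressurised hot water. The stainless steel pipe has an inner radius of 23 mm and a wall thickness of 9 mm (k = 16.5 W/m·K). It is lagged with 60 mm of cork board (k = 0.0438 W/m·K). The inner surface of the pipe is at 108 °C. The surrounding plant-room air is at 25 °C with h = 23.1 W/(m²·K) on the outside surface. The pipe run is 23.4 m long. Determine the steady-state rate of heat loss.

Q ≈ 496 W

Per-layer cylindrical resistances, series-summed:
R_stainless steel pipe wall = ln(32/23)/(2π×16.5×23.4) = 1.361×10^-4 K/W
R_cork board = ln(92/32)/(2π×0.0438×23.4) = 0.164 K/W
R_outer film = 1/(h_o·2πr_oL) = 1/(23.1×2π×0.092×23.4) = 0.0032 K/W
R_total = 0.1673 K/W
Q = ΔT/R_total = 83/0.1673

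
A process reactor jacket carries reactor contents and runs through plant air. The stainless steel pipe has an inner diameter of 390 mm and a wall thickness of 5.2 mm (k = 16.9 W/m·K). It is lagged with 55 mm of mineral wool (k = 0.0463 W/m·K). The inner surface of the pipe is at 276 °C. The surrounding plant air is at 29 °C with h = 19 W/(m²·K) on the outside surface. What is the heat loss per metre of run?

q′ ≈ 285 W/m

For a radial system each layer contributes R = ln(r_out/r_in)/(2πkL); films add R = 1/(hA).
R_stainless steel pipe wall = ln(200.2/195)/(2π×16.9×1) = 2.478×10^-4 K/W
R_mineral wool = ln(255.2/200.2)/(2π×0.0463×1) = 0.8344 K/W
R_outer film = 1/(h_o·2πr_oL) = 1/(19×2π×0.2552×1) = 0.03282 K/W
R_total = 0.8675 K/W
Q = ΔT/R_total = 247/0.8675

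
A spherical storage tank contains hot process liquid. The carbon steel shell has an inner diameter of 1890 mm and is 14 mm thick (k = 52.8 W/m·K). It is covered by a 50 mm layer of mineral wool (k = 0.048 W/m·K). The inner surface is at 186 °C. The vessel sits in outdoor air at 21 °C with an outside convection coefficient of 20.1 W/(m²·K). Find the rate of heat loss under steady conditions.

For a spherical shell R = (1/r₁ − 1/r₂)/(4πk); film R = 1/(h·4πr²). In series:
R_carbon steel shell = (1/0.945 − 1/0.959)/(4π×52.8) = 2.328×10^-5 K/W
R_mineral wool = (1/0.959 − 1/1.009)/(4π×0.048) = 0.08567 K/W
R_outer film = 1/(h·4πr_o²) = 1/(20.1×4π×1.009²) = 0.003889 K/W
R_total = 0.08958 K/W
Q = ΔT/R_total = 165/0.08958

Q ≈ 1840 W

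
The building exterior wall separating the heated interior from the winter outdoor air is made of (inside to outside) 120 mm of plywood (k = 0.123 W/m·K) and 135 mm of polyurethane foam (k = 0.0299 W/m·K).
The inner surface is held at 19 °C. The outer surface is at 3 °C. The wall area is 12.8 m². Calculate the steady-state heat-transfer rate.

Using the resistance-network approach (series):
R_plywood = L/(kA) = 0.12/(0.123×12.8) = 0.07622 K/W
R_polyurethane foam = L/(kA) = 0.135/(0.0299×12.8) = 0.3527 K/W
R_total = 0.429 K/W
Q = ΔT / R_total = 16 / 0.429

Q ≈ 37.3 W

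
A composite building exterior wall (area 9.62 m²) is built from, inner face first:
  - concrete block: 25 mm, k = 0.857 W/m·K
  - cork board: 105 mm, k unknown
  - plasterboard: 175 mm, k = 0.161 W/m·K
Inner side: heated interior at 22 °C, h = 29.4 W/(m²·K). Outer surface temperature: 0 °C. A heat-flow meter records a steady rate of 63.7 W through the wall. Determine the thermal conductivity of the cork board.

Using the resistance-network approach (series):
R_inner film = 1/(h_i·A) = 1/(29.4×9.62) = 0.003536 K/W
R_concrete block = L/(kA) = 0.025/(0.857×9.62) = 0.003032 K/W
R_plasterboard = L/(kA) = 0.175/(0.161×9.62) = 0.113 K/W
Sum of known resistances R_other = 0.1196 K/W
Total R = ΔT/Q = 22/63.7 = 0.3454 K/W
R_cork board = R_total − R_other = 0.2258 K/W
k = L/(R·A) = 0.105/(0.2258×9.62)

k ≈ 0.0483 W/(m·K)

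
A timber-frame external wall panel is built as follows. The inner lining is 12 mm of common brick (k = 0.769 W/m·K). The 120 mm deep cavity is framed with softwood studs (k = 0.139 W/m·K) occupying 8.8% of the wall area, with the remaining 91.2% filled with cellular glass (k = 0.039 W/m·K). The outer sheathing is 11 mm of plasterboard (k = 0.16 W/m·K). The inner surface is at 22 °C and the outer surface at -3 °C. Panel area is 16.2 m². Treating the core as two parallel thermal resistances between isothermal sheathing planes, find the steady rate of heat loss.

Sheathing layers in series; stud and cavity paths in parallel between them.
R_inner = 0.012/(0.769×16.2) = 9.633×10^-4 K/W
R_stud  = 0.12/(0.139×0.088×16.2) = 0.6056 K/W
R_cav   = 0.12/(0.039×0.912×16.2) = 0.2083 K/W
1/R_core = 1/R_stud + 1/R_cav → R_core = 0.155 K/W
R_outer = 0.011/(0.16×16.2) = 0.004244 K/W
R_total = 0.1602 K/W
Q = ΔT/R_total = 25/0.1602

Q ≈ 156 W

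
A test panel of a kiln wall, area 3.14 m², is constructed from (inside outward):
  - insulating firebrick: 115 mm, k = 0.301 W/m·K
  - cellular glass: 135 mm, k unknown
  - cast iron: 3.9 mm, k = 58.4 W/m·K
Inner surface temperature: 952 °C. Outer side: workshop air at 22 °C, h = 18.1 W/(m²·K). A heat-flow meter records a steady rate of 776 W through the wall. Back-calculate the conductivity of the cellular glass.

Using the resistance-network approach (series):
R_insulating firebrick = L/(kA) = 0.115/(0.301×3.14) = 0.1217 K/W
R_cast iron = L/(kA) = 0.0039/(58.4×3.14) = 2.127×10^-5 K/W
R_outer film = 1/(h_o·A) = 1/(18.1×3.14) = 0.0176 K/W
Sum of known resistances R_other = 0.1393 K/W
Total R = ΔT/Q = 930/776 = 1.198 K/W
R_cellular glass = R_total − R_other = 1.059 K/W
k = L/(R·A) = 0.135/(1.059×3.14)

k ≈ 0.0406 W/(m·K)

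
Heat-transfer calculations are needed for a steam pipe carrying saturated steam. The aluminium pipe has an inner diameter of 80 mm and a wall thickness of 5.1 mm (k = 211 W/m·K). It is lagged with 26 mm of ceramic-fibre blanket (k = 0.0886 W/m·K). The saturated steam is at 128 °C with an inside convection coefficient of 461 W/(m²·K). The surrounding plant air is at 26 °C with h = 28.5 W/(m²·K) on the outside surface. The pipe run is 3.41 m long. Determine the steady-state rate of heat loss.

Q ≈ 384 W

Treating each annulus and film as a series resistance:
R_inner film = 1/(h_i·2πr₁L) = 1/(461×2π×0.04×3.41) = 0.002531 K/W
R_aluminium pipe wall = ln(45.1/40)/(2π×211×3.41) = 2.654×10^-5 K/W
R_ceramic-fibre blanket = ln(71.1/45.1)/(2π×0.0886×3.41) = 0.2398 K/W
R_outer film = 1/(h_o·2πr_oL) = 1/(28.5×2π×0.0711×3.41) = 0.02303 K/W
R_total = 0.2654 K/W
Q = ΔT/R_total = 102/0.2654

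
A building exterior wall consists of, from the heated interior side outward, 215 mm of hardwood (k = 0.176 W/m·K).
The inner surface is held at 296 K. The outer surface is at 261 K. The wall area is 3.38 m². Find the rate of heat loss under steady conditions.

Q ≈ 96.8 W

Series thermal resistances:
R_hardwood = L/(kA) = 0.215/(0.176×3.38) = 0.3614 K/W
R_total = 0.3614 K/W
Q = ΔT / R_total = 35 / 0.3614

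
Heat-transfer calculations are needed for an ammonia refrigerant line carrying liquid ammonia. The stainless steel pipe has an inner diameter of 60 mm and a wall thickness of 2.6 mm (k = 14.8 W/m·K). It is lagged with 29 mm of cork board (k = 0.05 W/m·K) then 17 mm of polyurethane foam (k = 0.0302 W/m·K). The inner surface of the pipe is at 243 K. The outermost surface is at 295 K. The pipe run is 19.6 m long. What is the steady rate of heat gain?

Treating each annulus and film as a series resistance:
R_stainless steel pipe wall = ln(32.6/30)/(2π×14.8×19.6) = 4.56×10^-5 K/W
R_cork board = ln(61.6/32.6)/(2π×0.05×19.6) = 0.1033 K/W
R_polyurethane foam = ln(78.6/61.6)/(2π×0.0302×19.6) = 0.06553 K/W
R_total = 0.1689 K/W
Q = ΔT/R_total = 52/0.1689

Q ≈ 308 W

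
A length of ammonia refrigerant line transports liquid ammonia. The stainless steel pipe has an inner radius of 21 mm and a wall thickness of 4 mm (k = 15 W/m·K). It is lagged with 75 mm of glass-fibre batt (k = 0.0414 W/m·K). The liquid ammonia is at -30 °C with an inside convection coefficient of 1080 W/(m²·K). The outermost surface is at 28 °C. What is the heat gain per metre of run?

Treating each annulus and film as a series resistance:
R_inner film = 1/(h_i·2πr₁L) = 1/(1080×2π×0.021×1) = 0.007017 K/W
R_stainless steel pipe wall = ln(25/21)/(2π×15×1) = 0.00185 K/W
R_glass-fibre batt = ln(100/25)/(2π×0.0414×1) = 5.329 K/W
R_total = 5.338 K/W
Q = ΔT/R_total = 58/5.338

q′ ≈ 10.9 W/m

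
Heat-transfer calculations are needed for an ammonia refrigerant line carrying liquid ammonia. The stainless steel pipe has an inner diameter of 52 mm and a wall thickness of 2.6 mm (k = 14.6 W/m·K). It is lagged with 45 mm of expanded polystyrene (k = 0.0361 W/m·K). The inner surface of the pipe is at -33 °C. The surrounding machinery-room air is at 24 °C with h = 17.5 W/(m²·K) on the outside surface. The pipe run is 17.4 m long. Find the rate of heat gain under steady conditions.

Cylindrical conduction, so R = ln(r₂/r₁)/(2πkL) per layer, in series:
R_stainless steel pipe wall = ln(28.6/26)/(2π×14.6×17.4) = 5.971×10^-5 K/W
R_expanded polystyrene = ln(73.6/28.6)/(2π×0.0361×17.4) = 0.2395 K/W
R_outer film = 1/(h_o·2πr_oL) = 1/(17.5×2π×0.0736×17.4) = 0.007102 K/W
R_total = 0.2467 K/W
Q = ΔT/R_total = 57/0.2467

Q ≈ 231 W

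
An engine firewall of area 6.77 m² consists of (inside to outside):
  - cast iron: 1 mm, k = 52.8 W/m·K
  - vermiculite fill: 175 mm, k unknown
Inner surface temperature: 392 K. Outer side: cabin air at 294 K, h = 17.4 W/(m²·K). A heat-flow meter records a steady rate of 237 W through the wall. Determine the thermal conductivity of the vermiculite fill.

k ≈ 0.0638 W/(m·K)

Thermal resistances in series:
R_cast iron = L/(kA) = 0.001/(52.8×6.77) = 2.798×10^-6 K/W
R_outer film = 1/(h_o·A) = 1/(17.4×6.77) = 0.008489 K/W
Sum of known resistances R_other = 0.008492 K/W
Total R = ΔT/Q = 98/237 = 0.4135 K/W
R_vermiculite fill = R_total − R_other = 0.405 K/W
k = L/(R·A) = 0.175/(0.405×6.77)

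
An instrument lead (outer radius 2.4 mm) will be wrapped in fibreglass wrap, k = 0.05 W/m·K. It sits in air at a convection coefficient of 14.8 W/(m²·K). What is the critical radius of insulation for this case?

For a cylinder r_cr = k/h = 0.05/14.8
r_cr = 3.38 mm; since the bare radius (2.4 mm) is below r_cr, adding a thin layer of insulation will *increase* heat loss.

r_cr ≈ 3.38 mm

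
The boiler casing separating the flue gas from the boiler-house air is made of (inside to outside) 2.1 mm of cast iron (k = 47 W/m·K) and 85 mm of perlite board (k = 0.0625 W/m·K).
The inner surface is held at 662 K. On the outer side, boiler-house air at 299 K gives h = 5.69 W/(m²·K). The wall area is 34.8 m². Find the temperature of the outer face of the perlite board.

Using the resistance-network approach (series):
R_cast iron = L/(kA) = 0.0021/(47×34.8) = 1.284×10^-6 K/W
R_perlite board = L/(kA) = 0.085/(0.0625×34.8) = 0.03908 K/W
R_outer film = 1/(h_o·A) = 1/(5.69×34.8) = 0.00505 K/W
R_total = 0.04413 K/W;  Q = ΔT/R_total = 363/0.04413 = 8225 W
T_interface = T_inner − Q·ΣR(inner→interface) = 662 − 8230×0.03908

T ≈ 341 K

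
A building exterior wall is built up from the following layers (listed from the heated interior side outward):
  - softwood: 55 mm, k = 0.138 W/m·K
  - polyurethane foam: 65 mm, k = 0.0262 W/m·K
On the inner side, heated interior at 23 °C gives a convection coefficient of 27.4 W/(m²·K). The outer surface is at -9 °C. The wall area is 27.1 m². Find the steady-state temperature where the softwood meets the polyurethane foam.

T ≈ 18.2 °C

Model the wall as resistances in series:
R_inner film = 1/(h_i·A) = 1/(27.4×27.1) = 0.001347 K/W
R_softwood = L/(kA) = 0.055/(0.138×27.1) = 0.01471 K/W
R_polyurethane foam = L/(kA) = 0.065/(0.0262×27.1) = 0.09155 K/W
R_total = 0.1076 K/W;  Q = ΔT/R_total = 32/0.1076 = 297.4 W
T_interface = T_inner − Q·ΣR(inner→interface) = 23 − 297×0.01605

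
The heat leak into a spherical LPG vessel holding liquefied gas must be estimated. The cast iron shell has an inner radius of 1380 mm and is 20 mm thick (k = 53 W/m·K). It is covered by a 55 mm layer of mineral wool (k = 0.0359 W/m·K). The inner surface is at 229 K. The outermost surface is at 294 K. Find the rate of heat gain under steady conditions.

Each spherical layer contributes R = (1/r_i − 1/r_o)/(4πk):
R_cast iron shell = (1/1.38 − 1/1.4)/(4π×53) = 1.554×10^-5 K/W
R_mineral wool = (1/1.4 − 1/1.455)/(4π×0.0359) = 0.05985 K/W
R_total = 0.05987 K/W
Q = ΔT/R_total = 65/0.05987

Q ≈ 1090 W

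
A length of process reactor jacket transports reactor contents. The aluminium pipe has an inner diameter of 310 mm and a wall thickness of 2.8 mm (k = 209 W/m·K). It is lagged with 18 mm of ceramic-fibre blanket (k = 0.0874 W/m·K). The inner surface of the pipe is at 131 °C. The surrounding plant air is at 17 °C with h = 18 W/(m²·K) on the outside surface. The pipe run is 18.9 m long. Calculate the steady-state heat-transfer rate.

For a radial system each layer contributes R = ln(r_out/r_in)/(2πkL); films add R = 1/(hA).
R_aluminium pipe wall = ln(157.8/155)/(2π×209×18.9) = 7.213×10^-7 K/W
R_ceramic-fibre blanket = ln(175.8/157.8)/(2π×0.0874×18.9) = 0.01041 K/W
R_outer film = 1/(h_o·2πr_oL) = 1/(18×2π×0.1758×18.9) = 0.002661 K/W
R_total = 0.01307 K/W
Q = ΔT/R_total = 114/0.01307

Q ≈ 8720 W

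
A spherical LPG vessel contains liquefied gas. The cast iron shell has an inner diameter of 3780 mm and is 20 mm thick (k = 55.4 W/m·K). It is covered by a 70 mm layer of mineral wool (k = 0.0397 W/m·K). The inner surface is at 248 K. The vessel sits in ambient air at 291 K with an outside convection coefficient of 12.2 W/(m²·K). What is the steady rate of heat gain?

Q ≈ 1110 W

Spherical conduction: R = (1/r_in − 1/r_out)/(4πk) per layer; series-sum.
R_cast iron shell = (1/1.89 − 1/1.91)/(4π×55.4) = 7.958×10^-6 K/W
R_mineral wool = (1/1.91 − 1/1.98)/(4π×0.0397) = 0.0371 K/W
R_outer film = 1/(h·4πr_o²) = 1/(12.2×4π×1.98²) = 0.001664 K/W
R_total = 0.03877 K/W
Q = ΔT/R_total = 43/0.03877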